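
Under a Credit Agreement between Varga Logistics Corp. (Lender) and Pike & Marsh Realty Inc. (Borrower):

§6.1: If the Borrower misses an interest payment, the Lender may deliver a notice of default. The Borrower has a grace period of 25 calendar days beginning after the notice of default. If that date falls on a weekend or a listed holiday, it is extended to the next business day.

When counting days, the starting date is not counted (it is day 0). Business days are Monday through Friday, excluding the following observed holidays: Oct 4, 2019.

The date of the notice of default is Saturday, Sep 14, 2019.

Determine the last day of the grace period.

The last day of the grace period: 25 calendar days after Sep 14, 2019 is Oct 9, 2019. Oct 9, 2019 is a Wednesday and is not a listed holiday, so no roll-forward applies.

Oct 9, 2019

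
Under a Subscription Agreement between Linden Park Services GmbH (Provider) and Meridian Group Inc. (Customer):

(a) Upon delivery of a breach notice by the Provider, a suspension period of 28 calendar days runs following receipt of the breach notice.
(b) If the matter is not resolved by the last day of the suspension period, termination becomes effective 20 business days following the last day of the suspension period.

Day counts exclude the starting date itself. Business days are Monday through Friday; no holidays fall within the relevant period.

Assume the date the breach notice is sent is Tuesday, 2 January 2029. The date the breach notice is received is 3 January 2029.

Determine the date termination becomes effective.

The last day of the suspension period: 3 January 2029 + 28 days = 31 January 2029.
The date termination becomes effective: counting 20 business days from Wednesday, 31 January 2029 (Feb 1, Feb 2, Feb 5, Feb 6, …, Feb 26, Feb 27, Feb 28, skipping weekends) reaches Wednesday, 28 February 2029.

28 February 2029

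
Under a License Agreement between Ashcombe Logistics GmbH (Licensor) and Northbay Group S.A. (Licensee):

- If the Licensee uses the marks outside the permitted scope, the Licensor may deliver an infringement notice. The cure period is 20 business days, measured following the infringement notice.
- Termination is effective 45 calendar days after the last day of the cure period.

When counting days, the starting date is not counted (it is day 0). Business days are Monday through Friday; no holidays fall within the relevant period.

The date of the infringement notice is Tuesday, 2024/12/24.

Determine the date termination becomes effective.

2025/03/07

The last day of the cure period: 20 business days after Tuesday, 2024/12/24, skipping weekends — Dec 25, Dec 26, Dec 27, Dec 30, …, Jan 17, Jan 20, Jan 21 — lands on Tuesday, 2025/01/21.
The date termination becomes effective: 45 calendar days after 2025/01/21 is 2025/03/07.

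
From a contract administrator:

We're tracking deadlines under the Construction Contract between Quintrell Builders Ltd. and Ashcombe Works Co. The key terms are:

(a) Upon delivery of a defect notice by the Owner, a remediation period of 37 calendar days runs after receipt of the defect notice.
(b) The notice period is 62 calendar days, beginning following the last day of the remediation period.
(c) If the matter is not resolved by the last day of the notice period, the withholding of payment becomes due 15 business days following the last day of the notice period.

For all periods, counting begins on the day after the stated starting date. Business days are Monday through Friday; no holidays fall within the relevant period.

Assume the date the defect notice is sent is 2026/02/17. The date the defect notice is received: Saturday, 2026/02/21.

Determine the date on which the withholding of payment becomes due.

Adding 37 calendar days to 2026/02/21 gives 2026/03/30, which is the last day of the remediation period.
The last day of the notice period: 2026/03/30 + 62 days = 2026/05/31.
The date on which the withholding of payment becomes due: 15 business days after Sunday, 2026/05/31, skipping weekends — Jun 1, Jun 2, Jun 3, Jun 4, …, Jun 17, Jun 18, Jun 19 — lands on Friday, 2026/06/19.

2026/06/19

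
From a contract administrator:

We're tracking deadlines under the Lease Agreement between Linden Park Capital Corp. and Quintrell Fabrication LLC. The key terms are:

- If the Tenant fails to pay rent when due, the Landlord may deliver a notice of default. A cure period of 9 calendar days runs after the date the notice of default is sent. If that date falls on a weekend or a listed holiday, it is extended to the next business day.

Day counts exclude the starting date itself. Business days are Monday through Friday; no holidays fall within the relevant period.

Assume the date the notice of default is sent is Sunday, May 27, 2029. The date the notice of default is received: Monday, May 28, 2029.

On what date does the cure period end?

Adding 9 calendar days to May 27, 2029 gives Jun 5, 2029, which is the last day of the cure period. Jun 5, 2029 is a Tuesday, so no roll-forward applies.

Jun 5, 2029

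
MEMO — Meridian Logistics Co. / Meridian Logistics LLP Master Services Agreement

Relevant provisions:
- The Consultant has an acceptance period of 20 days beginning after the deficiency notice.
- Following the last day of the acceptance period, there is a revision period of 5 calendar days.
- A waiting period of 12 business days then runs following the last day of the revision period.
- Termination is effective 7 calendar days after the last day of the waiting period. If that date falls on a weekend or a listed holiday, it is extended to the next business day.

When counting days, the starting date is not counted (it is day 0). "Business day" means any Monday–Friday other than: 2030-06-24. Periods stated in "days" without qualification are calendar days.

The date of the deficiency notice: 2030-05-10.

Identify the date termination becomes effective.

Adding 20 calendar days to 2030-05-10 gives 2030-05-30, which is the last day of the acceptance period.
Adding 5 calendar days to 2030-05-30 gives 2030-06-04, which is the last day of the revision period.
The last day of the waiting period: counting 12 business days from Tuesday, 2030-06-04 (Jun 5, Jun 6, Jun 7, Jun 10, …, Jun 18, Jun 19, Jun 20, skipping weekends) reaches Thursday, 2030-06-20.
The date termination becomes effective: 2030-06-20 + 7 days = 2030-06-27. 2030-06-27 is a Thursday and is not a listed holiday, so no roll-forward applies.

2030-06-27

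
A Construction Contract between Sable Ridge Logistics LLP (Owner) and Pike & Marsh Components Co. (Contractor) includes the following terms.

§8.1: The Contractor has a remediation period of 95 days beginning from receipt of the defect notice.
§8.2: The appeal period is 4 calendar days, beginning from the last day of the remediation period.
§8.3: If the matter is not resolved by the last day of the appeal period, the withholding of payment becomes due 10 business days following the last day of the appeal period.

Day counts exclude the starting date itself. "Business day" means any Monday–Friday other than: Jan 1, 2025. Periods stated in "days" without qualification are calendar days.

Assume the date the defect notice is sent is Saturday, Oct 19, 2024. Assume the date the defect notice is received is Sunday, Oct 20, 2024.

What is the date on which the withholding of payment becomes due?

Feb 10, 2025

Adding 95 calendar days to Oct 20, 2024 gives Jan 23, 2025, which is the last day of the remediation period.
The last day of the appeal period: 4 calendar days after Jan 23, 2025 is Jan 27, 2025.
The date on which the withholding of payment becomes due: 10 business days after Monday, Jan 27, 2025, skipping weekends — Jan 28, Jan 29, Jan 30, Jan 31, Feb 3, Feb 4, Feb 5, Feb 6, Feb 7, Feb 10 — lands on Monday, Feb 10, 2025.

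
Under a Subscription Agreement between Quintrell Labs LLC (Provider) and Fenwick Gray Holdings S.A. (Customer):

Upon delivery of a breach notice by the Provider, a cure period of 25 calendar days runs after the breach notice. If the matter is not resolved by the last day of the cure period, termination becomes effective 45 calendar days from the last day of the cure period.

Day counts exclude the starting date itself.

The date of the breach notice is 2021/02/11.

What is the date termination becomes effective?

Adding 25 calendar days to 2021/02/11 gives 2021/03/08, which is the last day of the cure period.
Adding 45 calendar days to 2021/03/08 gives 2021/04/22, which is the date termination becomes effective.

2021/04/22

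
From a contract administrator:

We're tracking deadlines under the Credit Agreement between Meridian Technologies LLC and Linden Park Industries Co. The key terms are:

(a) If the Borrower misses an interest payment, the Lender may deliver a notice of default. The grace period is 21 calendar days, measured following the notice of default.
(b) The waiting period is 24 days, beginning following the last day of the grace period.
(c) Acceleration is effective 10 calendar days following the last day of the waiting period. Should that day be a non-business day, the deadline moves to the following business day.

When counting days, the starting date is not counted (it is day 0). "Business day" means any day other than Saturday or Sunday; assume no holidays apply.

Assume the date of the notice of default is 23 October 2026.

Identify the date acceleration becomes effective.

The last day of the grace period: 21 calendar days after 23 October 2026 is 13 November 2026.
The last day of the waiting period: 13 November 2026 + 24 days = 7 December 2026.
The date acceleration becomes effective: 7 December 2026 + 10 days = 17 December 2026. 17 December 2026 is a Thursday, so no roll-forward applies.

17 December 2026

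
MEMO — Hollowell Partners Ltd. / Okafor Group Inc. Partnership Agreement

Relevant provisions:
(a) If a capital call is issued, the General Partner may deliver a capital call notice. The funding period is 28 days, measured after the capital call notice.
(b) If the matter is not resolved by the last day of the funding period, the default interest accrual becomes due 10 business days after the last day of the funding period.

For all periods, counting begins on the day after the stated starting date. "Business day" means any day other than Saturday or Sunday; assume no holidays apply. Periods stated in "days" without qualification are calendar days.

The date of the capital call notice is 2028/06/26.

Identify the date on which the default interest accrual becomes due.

2028/08/07

Adding 28 calendar days to 2028/06/26 gives 2028/07/24, which is the last day of the funding period.
From Monday, 2028/07/24, 10 business days (Jul 25, Jul 26, Jul 27, Jul 28, Jul 31, Aug 1, Aug 2, Aug 3, Aug 4, Aug 7, skipping weekends) brings us to Monday, 2028/08/07, which is the date on which the default interest accrual becomes due.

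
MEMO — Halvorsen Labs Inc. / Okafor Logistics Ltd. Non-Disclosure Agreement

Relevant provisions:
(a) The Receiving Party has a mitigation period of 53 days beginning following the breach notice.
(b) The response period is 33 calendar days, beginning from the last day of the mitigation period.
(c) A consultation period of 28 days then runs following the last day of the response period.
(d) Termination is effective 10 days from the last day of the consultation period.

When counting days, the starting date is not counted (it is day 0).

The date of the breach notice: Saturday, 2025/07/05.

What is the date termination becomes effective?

2025/11/06

The last day of the mitigation period: 2025/07/05 + 53 days = 2025/08/27.
Adding 33 calendar days to 2025/08/27 gives 2025/09/29, which is the last day of the response period.
The last day of the consultation period: 28 calendar days after 2025/09/29 is 2025/10/27.
Adding 10 calendar days to 2025/10/27 gives 2025/11/06, which is the date termination becomes effective.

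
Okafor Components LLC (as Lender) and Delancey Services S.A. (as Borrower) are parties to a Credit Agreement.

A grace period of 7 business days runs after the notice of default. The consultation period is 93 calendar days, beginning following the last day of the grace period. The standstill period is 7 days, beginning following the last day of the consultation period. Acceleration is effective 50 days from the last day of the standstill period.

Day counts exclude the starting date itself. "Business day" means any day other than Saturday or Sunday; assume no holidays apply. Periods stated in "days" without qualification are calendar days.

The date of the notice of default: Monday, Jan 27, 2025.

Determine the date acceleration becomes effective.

The last day of the grace period: counting 7 business days from Monday, Jan 27, 2025 (Jan 28, Jan 29, Jan 30, Jan 31, Feb 3, Feb 4, Feb 5, skipping weekends) reaches Wednesday, Feb 5, 2025.
The last day of the consultation period: Feb 5, 2025 + 93 days = May 9, 2025.
Adding 7 calendar days to May 9, 2025 gives May 16, 2025, which is the last day of the standstill period.
Adding 50 calendar days to May 16, 2025 gives Jul 5, 2025, which is the date acceleration becomes effective.

Jul 5, 2025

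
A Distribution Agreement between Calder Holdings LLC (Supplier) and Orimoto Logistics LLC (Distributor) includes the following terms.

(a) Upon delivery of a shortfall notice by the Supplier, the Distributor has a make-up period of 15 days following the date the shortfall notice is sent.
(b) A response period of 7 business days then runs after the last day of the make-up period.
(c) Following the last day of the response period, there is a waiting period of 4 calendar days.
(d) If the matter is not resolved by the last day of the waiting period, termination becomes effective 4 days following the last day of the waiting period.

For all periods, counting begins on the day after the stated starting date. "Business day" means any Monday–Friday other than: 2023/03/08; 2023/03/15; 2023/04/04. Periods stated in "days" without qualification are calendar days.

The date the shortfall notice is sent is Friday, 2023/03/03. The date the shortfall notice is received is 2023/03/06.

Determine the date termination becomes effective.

2023/04/05

The last day of the make-up period: 2023/03/03 + 15 days = 2023/03/18.
The last day of the response period: 7 business days after Saturday, 2023/03/18, skipping weekends — Mar 20, Mar 21, Mar 22, Mar 23, Mar 24, Mar 27, Mar 28 — lands on Tuesday, 2023/03/28.
The last day of the waiting period: 2023/03/28 + 4 days = 2023/04/01.
The date termination becomes effective: 4 calendar days after 2023/04/01 is 2023/04/05.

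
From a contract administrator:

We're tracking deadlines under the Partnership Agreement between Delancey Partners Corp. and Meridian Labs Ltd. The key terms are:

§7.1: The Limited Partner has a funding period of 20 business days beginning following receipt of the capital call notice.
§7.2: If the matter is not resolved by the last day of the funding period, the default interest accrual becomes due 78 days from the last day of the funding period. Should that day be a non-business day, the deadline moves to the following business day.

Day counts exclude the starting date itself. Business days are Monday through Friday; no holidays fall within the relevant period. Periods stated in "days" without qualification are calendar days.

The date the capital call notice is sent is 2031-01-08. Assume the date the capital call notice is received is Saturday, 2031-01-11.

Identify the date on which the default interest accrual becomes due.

The last day of the funding period: counting 20 business days from Saturday, 2031-01-11 (Jan 13, Jan 14, Jan 15, Jan 16, …, Feb 5, Feb 6, Feb 7, skipping weekends) reaches Friday, 2031-02-07.
The date on which the default interest accrual becomes due: 78 calendar days after 2031-02-07 is 2031-04-26. That falls on a Saturday, so it rolls to the next business day, Monday, 2031-04-28.

2031-04-28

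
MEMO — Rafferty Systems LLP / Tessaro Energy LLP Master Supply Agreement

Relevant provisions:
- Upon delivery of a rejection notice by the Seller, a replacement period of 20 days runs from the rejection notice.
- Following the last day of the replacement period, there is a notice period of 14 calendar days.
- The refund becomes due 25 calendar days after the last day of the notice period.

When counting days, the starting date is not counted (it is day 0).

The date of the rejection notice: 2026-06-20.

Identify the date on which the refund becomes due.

Adding 20 calendar days to 2026-06-20 gives 2026-07-10, which is the last day of the replacement period.
Adding 14 calendar days to 2026-07-10 gives 2026-07-24, which is the last day of the notice period.
Adding 25 calendar days to 2026-07-24 gives 2026-08-18, which is the date on which the refund becomes due.

2026-08-18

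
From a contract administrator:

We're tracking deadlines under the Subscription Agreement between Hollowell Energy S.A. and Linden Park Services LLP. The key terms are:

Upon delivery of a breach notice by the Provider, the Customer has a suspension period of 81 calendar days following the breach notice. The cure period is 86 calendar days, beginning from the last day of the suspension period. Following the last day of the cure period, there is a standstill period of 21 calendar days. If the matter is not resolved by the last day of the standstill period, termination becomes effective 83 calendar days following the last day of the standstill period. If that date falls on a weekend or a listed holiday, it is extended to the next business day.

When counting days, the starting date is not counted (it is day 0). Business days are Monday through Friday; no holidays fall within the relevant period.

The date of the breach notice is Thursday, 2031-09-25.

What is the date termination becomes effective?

The last day of the suspension period: 2031-09-25 + 81 days = 2031-12-15.
Adding 86 calendar days to 2031-12-15 gives 2032-03-10, which is the last day of the cure period.
Adding 21 calendar days to 2032-03-10 gives 2032-03-31, which is the last day of the standstill period.
Adding 83 calendar days to 2032-03-31 gives 2032-06-22, which is the date termination becomes effective. 2032-06-22 is a Tuesday, so no roll-forward applies.

2032-06-22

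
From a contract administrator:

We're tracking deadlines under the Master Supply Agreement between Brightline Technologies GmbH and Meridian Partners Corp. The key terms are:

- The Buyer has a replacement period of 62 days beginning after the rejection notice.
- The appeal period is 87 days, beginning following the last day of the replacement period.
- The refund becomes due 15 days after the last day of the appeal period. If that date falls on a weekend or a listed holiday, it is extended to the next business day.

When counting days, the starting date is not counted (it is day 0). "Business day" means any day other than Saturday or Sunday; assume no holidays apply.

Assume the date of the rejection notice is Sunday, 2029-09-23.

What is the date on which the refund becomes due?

The last day of the replacement period: 62 calendar days after 2029-09-23 is 2029-11-24.
The last day of the appeal period: 2029-11-24 + 87 days = 2030-02-19.
Adding 15 calendar days to 2030-02-19 gives 2030-03-06, which is the date on which the refund becomes due. 2030-03-06 is a Wednesday, so no roll-forward applies.

2030-03-06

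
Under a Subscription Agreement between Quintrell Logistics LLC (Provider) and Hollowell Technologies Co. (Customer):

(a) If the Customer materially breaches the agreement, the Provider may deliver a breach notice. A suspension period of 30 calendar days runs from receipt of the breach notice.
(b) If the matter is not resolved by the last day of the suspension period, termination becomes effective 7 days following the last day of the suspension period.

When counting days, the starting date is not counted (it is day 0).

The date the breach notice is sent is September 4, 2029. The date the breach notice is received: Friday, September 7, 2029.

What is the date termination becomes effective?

The last day of the suspension period: September 7, 2029 + 30 days = October 7, 2029.
Adding 7 calendar days to October 7, 2029 gives October 14, 2029, which is the date termination becomes effective.

October 14, 2029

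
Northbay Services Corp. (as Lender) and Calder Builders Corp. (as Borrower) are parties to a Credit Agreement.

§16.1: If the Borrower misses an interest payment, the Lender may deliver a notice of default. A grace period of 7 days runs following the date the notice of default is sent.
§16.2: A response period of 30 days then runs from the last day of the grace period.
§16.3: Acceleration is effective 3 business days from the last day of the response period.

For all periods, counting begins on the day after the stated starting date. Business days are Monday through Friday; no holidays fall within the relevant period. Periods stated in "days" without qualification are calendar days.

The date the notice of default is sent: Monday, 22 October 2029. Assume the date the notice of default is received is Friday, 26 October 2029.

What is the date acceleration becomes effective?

3 December 2029

The last day of the grace period: 22 October 2029 + 7 days = 29 October 2029.
The last day of the response period: 30 calendar days after 29 October 2029 is 28 November 2029.
The date acceleration becomes effective: counting 3 business days from Wednesday, 28 November 2029 (Nov 29, Nov 30, Dec 3, skipping weekends) reaches Monday, 3 December 2029.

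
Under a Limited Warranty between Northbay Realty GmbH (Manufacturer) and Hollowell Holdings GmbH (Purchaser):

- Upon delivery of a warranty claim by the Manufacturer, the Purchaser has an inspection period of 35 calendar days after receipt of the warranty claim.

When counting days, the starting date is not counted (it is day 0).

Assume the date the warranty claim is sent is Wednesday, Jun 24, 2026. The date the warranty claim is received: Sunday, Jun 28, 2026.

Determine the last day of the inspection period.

Aug 2, 2026

Adding 35 calendar days to Jun 28, 2026 gives Aug 2, 2026, which is the last day of the inspection period.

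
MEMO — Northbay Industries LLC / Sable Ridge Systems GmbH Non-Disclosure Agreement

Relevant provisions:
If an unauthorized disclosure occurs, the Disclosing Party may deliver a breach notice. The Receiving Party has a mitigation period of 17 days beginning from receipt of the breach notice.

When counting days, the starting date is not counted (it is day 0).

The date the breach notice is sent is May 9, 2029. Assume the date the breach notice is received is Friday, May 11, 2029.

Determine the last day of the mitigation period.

May 28, 2029

Adding 17 calendar days to May 11, 2029 gives May 28, 2029, which is the last day of the mitigation period.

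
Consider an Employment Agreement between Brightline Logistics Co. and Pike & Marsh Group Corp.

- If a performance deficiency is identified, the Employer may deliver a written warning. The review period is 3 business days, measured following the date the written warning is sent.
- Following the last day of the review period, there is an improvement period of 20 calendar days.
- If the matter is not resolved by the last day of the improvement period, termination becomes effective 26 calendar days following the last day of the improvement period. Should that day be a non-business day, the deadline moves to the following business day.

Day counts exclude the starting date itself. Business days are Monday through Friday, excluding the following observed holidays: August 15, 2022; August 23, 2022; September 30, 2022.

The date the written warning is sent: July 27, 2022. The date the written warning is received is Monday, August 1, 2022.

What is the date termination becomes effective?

September 16, 2022

From Wednesday, July 27, 2022, 3 business days (Jul 28, Jul 29, Aug 1, skipping weekends) brings us to Monday, August 1, 2022, which is the last day of the review period.
Adding 20 calendar days to August 1, 2022 gives August 21, 2022, which is the last day of the improvement period.
Adding 26 calendar days to August 21, 2022 gives September 16, 2022, which is the date termination becomes effective. September 16, 2022 is a Friday and is not a listed holiday, so no roll-forward applies.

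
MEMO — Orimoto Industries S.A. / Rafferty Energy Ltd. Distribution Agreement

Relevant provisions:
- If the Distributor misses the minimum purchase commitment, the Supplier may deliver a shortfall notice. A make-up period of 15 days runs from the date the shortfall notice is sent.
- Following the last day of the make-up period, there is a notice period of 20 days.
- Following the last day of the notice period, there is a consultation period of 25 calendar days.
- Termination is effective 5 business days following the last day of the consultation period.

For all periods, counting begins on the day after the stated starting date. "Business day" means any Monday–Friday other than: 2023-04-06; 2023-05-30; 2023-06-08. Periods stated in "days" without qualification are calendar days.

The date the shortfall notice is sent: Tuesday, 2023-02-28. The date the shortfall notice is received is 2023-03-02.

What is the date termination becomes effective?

2023-05-05

The last day of the make-up period: 15 calendar days after 2023-02-28 is 2023-03-15.
The last day of the notice period: 20 calendar days after 2023-03-15 is 2023-04-04.
Adding 25 calendar days to 2023-04-04 gives 2023-04-29, which is the last day of the consultation period.
The date termination becomes effective: 5 business days after Saturday, 2023-04-29, skipping weekends — May 1, May 2, May 3, May 4, May 5 — lands on Friday, 2023-05-05.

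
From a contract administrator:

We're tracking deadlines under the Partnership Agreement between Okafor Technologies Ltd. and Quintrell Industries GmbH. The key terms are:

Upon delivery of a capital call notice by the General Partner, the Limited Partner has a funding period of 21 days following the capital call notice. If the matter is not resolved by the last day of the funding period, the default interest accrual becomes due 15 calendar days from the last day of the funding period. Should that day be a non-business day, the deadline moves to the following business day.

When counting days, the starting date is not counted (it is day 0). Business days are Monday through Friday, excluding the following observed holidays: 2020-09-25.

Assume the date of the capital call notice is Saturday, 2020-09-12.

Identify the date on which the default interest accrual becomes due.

2020-10-19

The last day of the funding period: 21 calendar days after 2020-09-12 is 2020-10-03.
The date on which the default interest accrual becomes due: 2020-10-03 + 15 days = 2020-10-18. That falls on a Sunday, so it rolls to the next business day, Monday, 2020-10-19.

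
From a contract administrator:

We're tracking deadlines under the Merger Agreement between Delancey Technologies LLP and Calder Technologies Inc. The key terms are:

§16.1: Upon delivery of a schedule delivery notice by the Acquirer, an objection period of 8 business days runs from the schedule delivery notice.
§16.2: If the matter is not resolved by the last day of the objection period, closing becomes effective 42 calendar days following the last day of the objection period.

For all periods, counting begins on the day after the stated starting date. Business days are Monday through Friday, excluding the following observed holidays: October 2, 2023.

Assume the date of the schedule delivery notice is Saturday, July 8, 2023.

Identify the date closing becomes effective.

From Saturday, July 8, 2023, 8 business days (Jul 10, Jul 11, Jul 12, Jul 13, Jul 14, Jul 17, Jul 18, Jul 19, skipping weekends) brings us to Wednesday, July 19, 2023, which is the last day of the objection period.
Adding 42 calendar days to July 19, 2023 gives August 30, 2023, which is the date closing becomes effective.

August 30, 2023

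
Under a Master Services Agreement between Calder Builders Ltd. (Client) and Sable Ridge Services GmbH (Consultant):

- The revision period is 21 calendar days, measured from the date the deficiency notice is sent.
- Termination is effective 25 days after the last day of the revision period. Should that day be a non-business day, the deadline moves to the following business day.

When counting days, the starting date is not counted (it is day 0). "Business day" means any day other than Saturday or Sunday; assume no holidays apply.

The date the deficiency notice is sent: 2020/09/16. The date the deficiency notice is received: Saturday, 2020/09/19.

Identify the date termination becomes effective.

2020/11/02

The last day of the revision period: 21 calendar days after 2020/09/16 is 2020/10/07.
Adding 25 calendar days to 2020/10/07 gives 2020/11/01, which is the date termination becomes effective. That falls on a Sunday, so it rolls to the next business day, Monday, 2020/11/02.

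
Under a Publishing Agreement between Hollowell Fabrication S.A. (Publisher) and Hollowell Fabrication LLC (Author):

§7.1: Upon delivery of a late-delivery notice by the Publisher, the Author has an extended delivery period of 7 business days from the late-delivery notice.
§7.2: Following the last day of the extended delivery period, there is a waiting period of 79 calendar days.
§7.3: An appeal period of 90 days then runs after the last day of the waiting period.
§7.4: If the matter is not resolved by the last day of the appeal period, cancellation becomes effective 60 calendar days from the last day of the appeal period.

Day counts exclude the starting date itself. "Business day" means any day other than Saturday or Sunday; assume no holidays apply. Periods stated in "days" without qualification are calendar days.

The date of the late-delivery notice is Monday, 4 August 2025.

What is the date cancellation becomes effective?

30 March 2026

From Monday, 4 August 2025, 7 business days (Aug 5, Aug 6, Aug 7, Aug 8, Aug 11, Aug 12, Aug 13, skipping weekends) brings us to Wednesday, 13 August 2025, which is the last day of the extended delivery period.
The last day of the waiting period: 79 calendar days after 13 August 2025 is 31 October 2025.
The last day of the appeal period: 31 October 2025 + 90 days = 29 January 2026.
Adding 60 calendar days to 29 January 2026 gives 30 March 2026, which is the date cancellation becomes effective.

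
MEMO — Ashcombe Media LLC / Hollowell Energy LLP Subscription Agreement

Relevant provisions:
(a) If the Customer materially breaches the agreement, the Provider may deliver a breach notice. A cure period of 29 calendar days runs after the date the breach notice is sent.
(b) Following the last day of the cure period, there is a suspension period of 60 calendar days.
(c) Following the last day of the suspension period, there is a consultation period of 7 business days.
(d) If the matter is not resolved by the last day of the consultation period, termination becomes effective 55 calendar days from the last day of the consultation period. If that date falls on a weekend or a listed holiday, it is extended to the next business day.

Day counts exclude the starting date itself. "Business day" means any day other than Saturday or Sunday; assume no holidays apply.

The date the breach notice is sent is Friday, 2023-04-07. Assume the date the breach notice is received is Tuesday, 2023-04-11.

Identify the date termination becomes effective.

2023-09-07

The last day of the cure period: 29 calendar days after 2023-04-07 is 2023-05-06.
The last day of the suspension period: 60 calendar days after 2023-05-06 is 2023-07-05.
The last day of the consultation period: counting 7 business days from Wednesday, 2023-07-05 (Jul 6, Jul 7, Jul 10, Jul 11, Jul 12, Jul 13, Jul 14, skipping weekends) reaches Friday, 2023-07-14.
The date termination becomes effective: 2023-07-14 + 55 days = 2023-09-07. 2023-09-07 is a Thursday, so no roll-forward applies.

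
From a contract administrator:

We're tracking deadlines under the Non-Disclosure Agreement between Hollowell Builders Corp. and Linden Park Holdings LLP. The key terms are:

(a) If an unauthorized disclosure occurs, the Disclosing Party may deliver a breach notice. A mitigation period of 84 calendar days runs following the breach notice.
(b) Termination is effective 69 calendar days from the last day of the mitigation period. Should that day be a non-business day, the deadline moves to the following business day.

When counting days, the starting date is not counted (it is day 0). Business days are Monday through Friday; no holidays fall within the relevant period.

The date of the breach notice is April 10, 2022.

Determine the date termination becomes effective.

The last day of the mitigation period: 84 calendar days after April 10, 2022 is July 3, 2022.
The date termination becomes effective: July 3, 2022 + 69 days = September 10, 2022. That falls on a Saturday, so it rolls to the next business day, Monday, September 12, 2022.

September 12, 2022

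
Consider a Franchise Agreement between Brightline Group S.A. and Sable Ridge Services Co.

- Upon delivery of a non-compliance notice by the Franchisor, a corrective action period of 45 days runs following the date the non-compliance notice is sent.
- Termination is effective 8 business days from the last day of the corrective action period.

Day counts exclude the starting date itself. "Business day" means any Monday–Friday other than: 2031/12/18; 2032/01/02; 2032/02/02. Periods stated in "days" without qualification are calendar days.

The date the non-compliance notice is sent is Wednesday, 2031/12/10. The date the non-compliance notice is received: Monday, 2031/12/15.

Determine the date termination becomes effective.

The last day of the corrective action period: 45 calendar days after 2031/12/10 is 2032/01/24.
The date termination becomes effective: counting 8 business days from Saturday, 2032/01/24 (Jan 26, Jan 27, Jan 28, Jan 29, Jan 30, Feb 3, Feb 4, Feb 5, skipping weekends and the listed holiday on Feb 2) reaches Thursday, 2032/02/05.

2032/02/05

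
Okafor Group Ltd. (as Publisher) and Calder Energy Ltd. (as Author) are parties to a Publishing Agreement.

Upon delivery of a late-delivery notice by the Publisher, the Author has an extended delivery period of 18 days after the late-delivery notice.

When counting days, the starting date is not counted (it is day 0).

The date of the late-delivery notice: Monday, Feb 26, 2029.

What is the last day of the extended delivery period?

Mar 16, 2029

The last day of the extended delivery period: Feb 26, 2029 + 18 days = Mar 16, 2029.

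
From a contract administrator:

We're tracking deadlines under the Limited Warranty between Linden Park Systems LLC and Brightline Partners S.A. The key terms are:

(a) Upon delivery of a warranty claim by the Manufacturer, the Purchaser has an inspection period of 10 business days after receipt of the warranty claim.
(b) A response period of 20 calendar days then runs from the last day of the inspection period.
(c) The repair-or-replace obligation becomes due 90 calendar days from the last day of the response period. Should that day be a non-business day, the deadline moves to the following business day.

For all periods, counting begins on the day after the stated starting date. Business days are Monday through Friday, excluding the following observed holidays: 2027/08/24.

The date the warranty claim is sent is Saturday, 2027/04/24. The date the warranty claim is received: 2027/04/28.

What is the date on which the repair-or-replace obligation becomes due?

2027/08/30

From Wednesday, 2027/04/28, 10 business days (Apr 29, Apr 30, May 3, May 4, May 5, May 6, May 7, May 10, May 11, May 12, skipping weekends) brings us to Wednesday, 2027/05/12, which is the last day of the inspection period.
Adding 20 calendar days to 2027/05/12 gives 2027/06/01, which is the last day of the response period.
The date on which the repair-or-replace obligation becomes due: 90 calendar days after 2027/06/01 is 2027/08/30. 2027/08/30 is a Monday and is not a listed holiday, so no roll-forward applies.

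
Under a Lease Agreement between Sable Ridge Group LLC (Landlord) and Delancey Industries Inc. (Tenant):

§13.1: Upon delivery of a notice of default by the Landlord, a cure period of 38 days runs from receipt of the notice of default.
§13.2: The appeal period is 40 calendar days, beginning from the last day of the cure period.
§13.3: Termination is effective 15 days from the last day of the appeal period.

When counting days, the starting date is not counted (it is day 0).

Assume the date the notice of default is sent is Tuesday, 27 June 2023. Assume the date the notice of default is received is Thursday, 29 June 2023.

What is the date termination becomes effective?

The last day of the cure period: 38 calendar days after 29 June 2023 is 6 August 2023.
Adding 40 calendar days to 6 August 2023 gives 15 September 2023, which is the last day of the appeal period.
Adding 15 calendar days to 15 September 2023 gives 30 September 2023, which is the date termination becomes effective.

30 September 2023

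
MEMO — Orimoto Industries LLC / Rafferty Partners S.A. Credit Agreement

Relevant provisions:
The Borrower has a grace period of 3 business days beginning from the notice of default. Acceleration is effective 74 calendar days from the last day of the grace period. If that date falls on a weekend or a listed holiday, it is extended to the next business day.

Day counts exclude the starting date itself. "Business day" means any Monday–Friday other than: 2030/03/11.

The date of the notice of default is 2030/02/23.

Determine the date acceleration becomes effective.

2030/05/13

From Saturday, 2030/02/23, 3 business days (Feb 25, Feb 26, Feb 27, skipping weekends) brings us to Wednesday, 2030/02/27, which is the last day of the grace period.
Adding 74 calendar days to 2030/02/27 gives 2030/05/12, which is the date acceleration becomes effective. That falls on a Sunday, so it rolls to the next business day, Monday, 2030/05/13.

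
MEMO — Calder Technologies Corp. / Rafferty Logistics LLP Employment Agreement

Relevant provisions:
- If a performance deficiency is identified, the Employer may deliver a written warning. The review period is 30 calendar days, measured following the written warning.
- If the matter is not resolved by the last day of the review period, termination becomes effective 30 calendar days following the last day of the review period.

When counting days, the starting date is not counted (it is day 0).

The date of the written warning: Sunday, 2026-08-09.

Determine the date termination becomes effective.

2026-10-08

The last day of the review period: 30 calendar days after 2026-08-09 is 2026-09-08.
The date termination becomes effective: 2026-09-08 + 30 days = 2026-10-08.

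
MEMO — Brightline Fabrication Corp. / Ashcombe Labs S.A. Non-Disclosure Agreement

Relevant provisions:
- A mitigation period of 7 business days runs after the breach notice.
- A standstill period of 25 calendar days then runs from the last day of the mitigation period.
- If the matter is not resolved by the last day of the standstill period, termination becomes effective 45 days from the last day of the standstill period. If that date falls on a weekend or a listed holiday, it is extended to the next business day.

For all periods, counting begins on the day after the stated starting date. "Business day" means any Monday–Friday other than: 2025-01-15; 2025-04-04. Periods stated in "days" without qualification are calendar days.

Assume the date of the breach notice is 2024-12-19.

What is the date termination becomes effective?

From Thursday, 2024-12-19, 7 business days (Dec 20, Dec 23, Dec 24, Dec 25, Dec 26, Dec 27, Dec 30, skipping weekends) brings us to Monday, 2024-12-30, which is the last day of the mitigation period.
The last day of the standstill period: 2024-12-30 + 25 days = 2025-01-24.
Adding 45 calendar days to 2025-01-24 gives 2025-03-10, which is the date termination becomes effective. 2025-03-10 is a Monday and is not a listed holiday, so no roll-forward applies.

2025-03-10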